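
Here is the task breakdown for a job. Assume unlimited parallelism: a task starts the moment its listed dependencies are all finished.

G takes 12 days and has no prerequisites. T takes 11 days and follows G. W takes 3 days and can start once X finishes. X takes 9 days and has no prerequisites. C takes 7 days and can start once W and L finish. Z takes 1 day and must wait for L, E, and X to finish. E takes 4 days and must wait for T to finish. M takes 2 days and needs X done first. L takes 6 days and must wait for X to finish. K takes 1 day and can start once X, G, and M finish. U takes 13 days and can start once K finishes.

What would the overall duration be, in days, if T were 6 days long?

26

As given, the longest chain is G→T→E→Z = 12+11+4+1 = 28, so the finish is 28 days.
Since T is critical, the -5 change carries straight to that chain (now 23 days).
The binding chain switches to G→K→U = 12+1+13 = 26; finish 26 days.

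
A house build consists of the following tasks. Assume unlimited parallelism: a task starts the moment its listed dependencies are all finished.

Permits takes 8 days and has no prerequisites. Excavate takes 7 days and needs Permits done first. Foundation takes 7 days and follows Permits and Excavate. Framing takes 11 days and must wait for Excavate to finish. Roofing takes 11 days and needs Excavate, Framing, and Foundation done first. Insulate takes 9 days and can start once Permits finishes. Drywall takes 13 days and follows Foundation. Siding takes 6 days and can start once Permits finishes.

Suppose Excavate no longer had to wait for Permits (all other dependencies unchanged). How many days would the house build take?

With the dependency in place, Permits→Excavate→Framing→Roofing = 8+7+11+11 = 37 sets the finish at 37 days.
Without Permits→Excavate, Excavate's earliest start moves from 8 to 0.
New critical path: Excavate→Framing→Roofing = 7+11+11 = 29 ⇒ 29 days.

29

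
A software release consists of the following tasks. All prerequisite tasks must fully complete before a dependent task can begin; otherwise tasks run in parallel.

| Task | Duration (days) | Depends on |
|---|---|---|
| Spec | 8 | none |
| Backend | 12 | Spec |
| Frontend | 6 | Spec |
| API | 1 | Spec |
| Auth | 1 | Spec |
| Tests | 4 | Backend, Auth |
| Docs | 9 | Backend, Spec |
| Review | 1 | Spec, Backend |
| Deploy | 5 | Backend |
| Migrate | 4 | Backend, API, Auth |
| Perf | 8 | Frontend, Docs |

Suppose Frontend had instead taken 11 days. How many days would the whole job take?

As given, the longest chain is Spec→Backend→Docs→Perf = 8+12+9+8 = 37, so the finish is 37 days.
The longest path through Frontend is only 22 days, so Frontend has float 15.
No other chain overtakes it, so the finish is 37 days.

37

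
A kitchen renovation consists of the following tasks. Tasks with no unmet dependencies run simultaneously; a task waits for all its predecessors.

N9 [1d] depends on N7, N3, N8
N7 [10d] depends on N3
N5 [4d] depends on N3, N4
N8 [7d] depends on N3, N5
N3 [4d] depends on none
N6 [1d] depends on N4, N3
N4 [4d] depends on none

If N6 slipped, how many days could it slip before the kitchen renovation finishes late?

The longest chain is N3→N5→N8→N9 = 4+4+7+1 = 16; overall finish 16 days.
Longest path through N6: 5 days (earliest finish 5, latest finish 16).
Float = 16 − 5 = 11.

11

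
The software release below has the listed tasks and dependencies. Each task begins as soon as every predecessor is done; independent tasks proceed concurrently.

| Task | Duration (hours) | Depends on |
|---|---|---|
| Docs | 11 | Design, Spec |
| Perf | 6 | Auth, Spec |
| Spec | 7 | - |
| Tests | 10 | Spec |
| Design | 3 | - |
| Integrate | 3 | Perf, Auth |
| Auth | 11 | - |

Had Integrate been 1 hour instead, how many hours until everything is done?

Actual critical path: Auth→Perf→Integrate = 11+6+3 = 20 ⇒ 20 hours.
Integrate lies on that path, so at 1 hour the path becomes 18 hours.
New critical path: Spec→Docs = 7+11 = 18 ⇒ 18 hours.

18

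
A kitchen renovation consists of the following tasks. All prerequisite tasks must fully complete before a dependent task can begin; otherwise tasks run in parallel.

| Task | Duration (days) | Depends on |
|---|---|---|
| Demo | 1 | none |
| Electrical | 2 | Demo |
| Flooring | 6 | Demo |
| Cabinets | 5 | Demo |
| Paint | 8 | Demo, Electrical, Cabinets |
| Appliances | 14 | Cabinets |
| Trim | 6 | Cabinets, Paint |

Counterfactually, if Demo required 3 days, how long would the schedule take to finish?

22

Baseline: Demo→Cabinets→Paint→Trim = 1+5+8+6 = 20 → 20 days.
Demo is on the critical path; changing it to 3 makes that path 22 days.
That remains the longest chain; total 22 days.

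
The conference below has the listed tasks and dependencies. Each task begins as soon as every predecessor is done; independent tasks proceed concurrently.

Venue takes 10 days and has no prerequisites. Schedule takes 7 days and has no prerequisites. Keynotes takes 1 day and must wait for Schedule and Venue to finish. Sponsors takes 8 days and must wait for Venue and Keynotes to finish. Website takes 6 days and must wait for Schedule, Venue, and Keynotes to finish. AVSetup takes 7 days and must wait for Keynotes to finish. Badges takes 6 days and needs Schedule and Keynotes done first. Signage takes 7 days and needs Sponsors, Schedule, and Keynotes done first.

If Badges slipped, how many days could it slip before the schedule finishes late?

The longest chain is Venue→Keynotes→Sponsors→Signage = 10+1+8+7 = 26; overall finish 26 days.
Longest path through Badges: 17 days (earliest finish 17, latest finish 26).
Float = 26 − 17 = 9.

9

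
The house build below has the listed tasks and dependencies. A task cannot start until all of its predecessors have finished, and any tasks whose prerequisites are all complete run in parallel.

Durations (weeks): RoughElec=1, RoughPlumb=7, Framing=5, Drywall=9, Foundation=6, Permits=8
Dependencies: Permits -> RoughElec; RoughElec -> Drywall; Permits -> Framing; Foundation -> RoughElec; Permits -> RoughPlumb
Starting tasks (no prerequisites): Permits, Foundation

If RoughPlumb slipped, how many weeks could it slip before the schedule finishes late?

Permits→RoughElec→Drywall = 8+1+9 = 18 sets the makespan at 18 weeks.
RoughPlumb finishes as early as 15 and must finish by 18.
Slack of RoughPlumb = 11 − 8 = 3 weeks.

3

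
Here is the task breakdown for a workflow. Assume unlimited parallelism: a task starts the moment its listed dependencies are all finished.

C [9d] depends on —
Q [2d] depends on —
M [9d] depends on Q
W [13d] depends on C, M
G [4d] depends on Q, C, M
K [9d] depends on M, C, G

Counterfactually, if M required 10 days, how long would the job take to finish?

Critical path before the change: Q→M→W = 2+9+13 = 24 giving 24 days.
M is on the critical path; changing it to 10 makes that path 25 days.
No other chain overtakes it, so the finish is 25 days.

25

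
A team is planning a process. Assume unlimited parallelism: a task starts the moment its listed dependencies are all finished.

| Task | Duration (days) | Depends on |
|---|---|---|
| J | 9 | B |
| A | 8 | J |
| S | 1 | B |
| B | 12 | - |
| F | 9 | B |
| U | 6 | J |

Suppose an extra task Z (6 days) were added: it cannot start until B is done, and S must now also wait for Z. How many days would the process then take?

29

Originally the process takes 29 days.
With Z inserted, S now waits for max(B, Z).
New critical path: B→J→A = 12+9+8 = 29 ⇒ 29 days.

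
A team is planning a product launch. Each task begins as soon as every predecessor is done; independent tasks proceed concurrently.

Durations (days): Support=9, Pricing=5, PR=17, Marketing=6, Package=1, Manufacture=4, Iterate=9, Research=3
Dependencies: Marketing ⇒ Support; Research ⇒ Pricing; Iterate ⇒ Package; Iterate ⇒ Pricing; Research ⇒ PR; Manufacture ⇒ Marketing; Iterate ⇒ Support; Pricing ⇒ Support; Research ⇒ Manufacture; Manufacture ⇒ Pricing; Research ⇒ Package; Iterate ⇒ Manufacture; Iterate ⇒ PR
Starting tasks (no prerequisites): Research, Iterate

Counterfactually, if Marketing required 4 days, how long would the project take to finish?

27

As given, the longest chain is Iterate→Manufacture→Marketing→Support = 9+4+6+9 = 28, so the finish is 28 days.
Marketing lies on that path, so at 4 days the path becomes 26 days.
The binding chain switches to Iterate→Manufacture→Pricing→Support = 9+4+5+9 = 27; finish 27 days.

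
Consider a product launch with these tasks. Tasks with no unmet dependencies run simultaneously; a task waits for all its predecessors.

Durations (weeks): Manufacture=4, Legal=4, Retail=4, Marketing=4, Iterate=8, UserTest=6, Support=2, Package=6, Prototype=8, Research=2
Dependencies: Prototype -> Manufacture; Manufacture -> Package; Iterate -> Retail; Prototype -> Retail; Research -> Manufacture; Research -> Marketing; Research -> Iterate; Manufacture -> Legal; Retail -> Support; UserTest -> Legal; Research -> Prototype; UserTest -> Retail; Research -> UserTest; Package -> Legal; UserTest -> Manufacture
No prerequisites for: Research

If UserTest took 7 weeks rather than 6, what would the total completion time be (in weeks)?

As given, the longest chain is Research→Prototype→Manufacture→Package→Legal = 2+8+4+6+4 = 24, so the finish is 24 weeks.
UserTest is off the critical path — its longest chain is 22 weeks, giving 2 of slack.
The critical path is still Research→Prototype→Manufacture→Package→Legal; finish is now 24 weeks.

24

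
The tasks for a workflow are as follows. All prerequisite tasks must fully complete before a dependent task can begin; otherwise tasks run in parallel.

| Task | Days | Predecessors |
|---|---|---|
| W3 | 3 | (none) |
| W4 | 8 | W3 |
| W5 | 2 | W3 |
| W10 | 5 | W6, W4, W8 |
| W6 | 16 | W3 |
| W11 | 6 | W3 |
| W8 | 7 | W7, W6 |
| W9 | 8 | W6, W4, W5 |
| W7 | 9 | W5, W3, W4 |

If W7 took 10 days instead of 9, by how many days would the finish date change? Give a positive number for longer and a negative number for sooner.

1

As given, the longest chain is W3→W4→W7→W8→W10 = 3+8+9+7+5 = 32, so the finish is 32 days.
W7 lies on that path, so at 10 days the path becomes 33 days.
No other chain overtakes it, so the finish is 33 days.
Change in finish: 33 − 32 = +1 days.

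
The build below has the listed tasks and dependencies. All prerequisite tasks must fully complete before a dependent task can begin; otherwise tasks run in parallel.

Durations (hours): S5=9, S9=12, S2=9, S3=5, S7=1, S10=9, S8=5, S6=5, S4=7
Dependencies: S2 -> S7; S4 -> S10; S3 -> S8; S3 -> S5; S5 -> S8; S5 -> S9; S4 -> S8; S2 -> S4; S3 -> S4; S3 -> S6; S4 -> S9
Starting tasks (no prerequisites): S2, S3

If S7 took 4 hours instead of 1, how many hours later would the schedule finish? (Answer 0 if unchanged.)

0

As given, the longest chain is S2→S4→S9 = 9+7+12 = 28, so the finish is 28 hours.
S7 has 18 hours of float (longest path through it is 10).
No other chain overtakes it, so the finish is 28 hours.
Change in finish: 28 − 28 = +0 hours.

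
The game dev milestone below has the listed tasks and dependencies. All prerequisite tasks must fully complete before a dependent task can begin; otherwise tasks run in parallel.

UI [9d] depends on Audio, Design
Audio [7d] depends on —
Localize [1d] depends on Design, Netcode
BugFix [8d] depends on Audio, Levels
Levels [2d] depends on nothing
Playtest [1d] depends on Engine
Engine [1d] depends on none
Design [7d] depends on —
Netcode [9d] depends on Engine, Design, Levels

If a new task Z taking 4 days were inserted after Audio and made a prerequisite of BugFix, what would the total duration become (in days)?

Originally the project takes 17 days.
With Z inserted, BugFix now waits for max(Audio, Levels, Z).
New critical path: Audio→Z→BugFix = 7+4+8 = 19 ⇒ 19 days.

19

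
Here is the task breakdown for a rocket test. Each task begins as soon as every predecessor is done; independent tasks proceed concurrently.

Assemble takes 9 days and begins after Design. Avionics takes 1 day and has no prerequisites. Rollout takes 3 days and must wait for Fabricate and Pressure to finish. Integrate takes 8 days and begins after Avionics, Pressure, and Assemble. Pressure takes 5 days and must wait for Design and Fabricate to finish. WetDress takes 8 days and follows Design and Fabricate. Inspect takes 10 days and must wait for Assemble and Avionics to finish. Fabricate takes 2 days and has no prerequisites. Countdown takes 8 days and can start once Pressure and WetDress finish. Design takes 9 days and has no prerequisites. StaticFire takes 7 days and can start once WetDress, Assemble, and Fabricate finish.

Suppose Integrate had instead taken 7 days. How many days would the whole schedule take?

Baseline: Design→Assemble→Inspect = 9+9+10 = 28 → 28 days.
The longest path through Integrate is only 26 days, so Integrate has float 2.
No other chain overtakes it, so the finish is 28 days.

28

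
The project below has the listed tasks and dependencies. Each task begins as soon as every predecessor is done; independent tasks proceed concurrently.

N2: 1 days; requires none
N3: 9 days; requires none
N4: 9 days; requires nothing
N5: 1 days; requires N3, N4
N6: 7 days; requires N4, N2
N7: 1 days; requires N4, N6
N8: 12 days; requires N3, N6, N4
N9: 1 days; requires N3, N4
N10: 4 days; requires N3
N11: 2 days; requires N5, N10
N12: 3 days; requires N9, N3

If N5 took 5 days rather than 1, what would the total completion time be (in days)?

The binding path is N4→N6→N8 = 9+7+12 = 28; finish at 28 days.
The longest path through N5 is only 12 days, so N5 has float 16.
No other chain overtakes it, so the finish is 28 days.

28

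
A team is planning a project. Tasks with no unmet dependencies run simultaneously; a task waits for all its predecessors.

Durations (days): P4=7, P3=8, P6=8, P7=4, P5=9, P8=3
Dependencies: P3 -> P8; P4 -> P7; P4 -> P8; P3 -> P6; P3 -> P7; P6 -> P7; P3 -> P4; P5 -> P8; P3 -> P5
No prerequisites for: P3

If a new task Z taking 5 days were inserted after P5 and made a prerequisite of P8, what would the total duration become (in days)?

Originally the project takes 20 days.
With Z inserted, P8 now waits for max(P4, P5, P3, Z).
New critical path: P3→P5→Z→P8 = 8+9+5+3 = 25 ⇒ 25 days.

25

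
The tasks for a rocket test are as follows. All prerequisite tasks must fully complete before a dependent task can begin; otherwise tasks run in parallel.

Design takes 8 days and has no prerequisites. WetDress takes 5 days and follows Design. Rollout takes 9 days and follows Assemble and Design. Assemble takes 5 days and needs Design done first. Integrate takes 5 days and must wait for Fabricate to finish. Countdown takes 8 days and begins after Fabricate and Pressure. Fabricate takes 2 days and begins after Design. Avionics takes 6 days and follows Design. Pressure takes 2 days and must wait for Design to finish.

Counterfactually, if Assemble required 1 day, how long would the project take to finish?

18

Baseline: Design→Assemble→Rollout = 8+5+9 = 22 → 22 days.
Assemble lies on that path, so at 1 day the path becomes 18 days.
New critical path: Design→Fabricate→Countdown = 8+2+8 = 18 ⇒ 18 days.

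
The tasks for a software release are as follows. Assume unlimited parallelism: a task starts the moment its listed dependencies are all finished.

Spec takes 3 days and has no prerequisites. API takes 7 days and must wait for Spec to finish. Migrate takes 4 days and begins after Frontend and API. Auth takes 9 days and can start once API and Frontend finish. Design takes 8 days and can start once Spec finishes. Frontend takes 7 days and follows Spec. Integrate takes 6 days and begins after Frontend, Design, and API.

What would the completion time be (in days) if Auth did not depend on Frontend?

19

Original critical path: Spec→Frontend→Auth = 3+7+9 = 19 ⇒ 19 days.
Dropping Frontend→Auth doesn't change Auth's earliest start (10); another predecessor still binds.
New critical path: Spec→API→Auth = 3+7+9 = 19 ⇒ 19 days.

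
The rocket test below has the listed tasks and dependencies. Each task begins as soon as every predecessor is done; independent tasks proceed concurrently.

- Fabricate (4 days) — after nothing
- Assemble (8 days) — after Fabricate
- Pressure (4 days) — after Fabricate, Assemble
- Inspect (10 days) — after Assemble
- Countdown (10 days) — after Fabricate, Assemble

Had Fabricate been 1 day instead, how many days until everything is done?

19

Critical path before the change: Fabricate→Assemble→Inspect = 4+8+10 = 22 giving 22 days.
Since Fabricate is critical, the -3 change carries straight to that chain (now 19 days).
No other chain overtakes it, so the finish is 19 days.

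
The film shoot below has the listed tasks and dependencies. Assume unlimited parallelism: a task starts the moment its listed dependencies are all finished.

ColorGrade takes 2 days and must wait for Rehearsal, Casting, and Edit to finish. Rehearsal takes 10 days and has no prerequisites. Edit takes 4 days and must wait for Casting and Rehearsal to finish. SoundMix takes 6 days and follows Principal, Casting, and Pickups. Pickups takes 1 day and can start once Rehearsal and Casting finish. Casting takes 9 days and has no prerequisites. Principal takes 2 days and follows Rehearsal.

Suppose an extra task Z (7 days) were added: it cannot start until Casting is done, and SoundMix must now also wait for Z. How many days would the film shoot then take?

Originally the film shoot takes 18 days.
With Z inserted, SoundMix now waits for max(Principal, Casting, Pickups, Z).
New critical path: Casting→Z→SoundMix = 9+7+6 = 22 ⇒ 22 days.

22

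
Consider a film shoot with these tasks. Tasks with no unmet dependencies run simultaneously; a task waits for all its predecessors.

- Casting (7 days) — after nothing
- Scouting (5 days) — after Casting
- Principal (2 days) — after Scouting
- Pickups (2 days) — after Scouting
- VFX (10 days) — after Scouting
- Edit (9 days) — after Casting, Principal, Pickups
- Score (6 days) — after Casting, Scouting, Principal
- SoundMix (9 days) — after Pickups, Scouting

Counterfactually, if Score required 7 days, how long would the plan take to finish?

23

Baseline: Casting→Scouting→Principal→Edit = 7+5+2+9 = 23 → 23 days.
Score is off the critical path — its longest chain is 20 days, giving 3 of slack.
That remains the longest chain; total 23 days.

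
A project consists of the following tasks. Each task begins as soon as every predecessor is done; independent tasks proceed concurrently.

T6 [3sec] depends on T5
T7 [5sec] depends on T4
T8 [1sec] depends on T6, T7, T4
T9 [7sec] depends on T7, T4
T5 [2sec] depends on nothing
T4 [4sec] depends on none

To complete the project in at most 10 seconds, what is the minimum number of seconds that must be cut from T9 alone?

Current finish: 16 seconds; target: 10.
T9 is on every critical path, so each second cut from T9 cuts the finish by one (this holds down to a finish of 10).
Need 16 − 10 = 6 seconds off T9 → T9 becomes 1 second, finish becomes 10.

6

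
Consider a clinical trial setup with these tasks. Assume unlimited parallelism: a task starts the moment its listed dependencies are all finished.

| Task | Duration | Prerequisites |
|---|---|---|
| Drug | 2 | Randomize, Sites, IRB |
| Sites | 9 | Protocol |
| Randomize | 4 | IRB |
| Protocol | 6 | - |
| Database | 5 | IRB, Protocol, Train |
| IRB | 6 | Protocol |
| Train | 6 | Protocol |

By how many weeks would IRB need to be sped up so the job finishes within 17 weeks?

Current finish: 18 weeks; target: 17.
IRB is on every critical path, so each week cut from IRB cuts the finish by one (this holds down to a finish of 17).
Need 18 − 17 = 1 week off IRB → IRB becomes 5 weeks, finish becomes 17.

1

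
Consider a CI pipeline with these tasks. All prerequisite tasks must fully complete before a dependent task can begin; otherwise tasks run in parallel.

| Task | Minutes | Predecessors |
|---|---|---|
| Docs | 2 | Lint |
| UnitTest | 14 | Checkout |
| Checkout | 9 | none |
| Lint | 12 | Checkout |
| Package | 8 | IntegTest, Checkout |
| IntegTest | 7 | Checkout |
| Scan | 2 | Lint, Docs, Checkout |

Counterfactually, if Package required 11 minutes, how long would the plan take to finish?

Baseline: Checkout→Lint→Docs→Scan = 9+12+2+2 = 25 → 25 minutes.
Package is off the critical path — its longest chain is 24 minutes, giving 1 of slack.
New critical path: Checkout→IntegTest→Package = 9+7+11 = 27 ⇒ 27 minutes.

27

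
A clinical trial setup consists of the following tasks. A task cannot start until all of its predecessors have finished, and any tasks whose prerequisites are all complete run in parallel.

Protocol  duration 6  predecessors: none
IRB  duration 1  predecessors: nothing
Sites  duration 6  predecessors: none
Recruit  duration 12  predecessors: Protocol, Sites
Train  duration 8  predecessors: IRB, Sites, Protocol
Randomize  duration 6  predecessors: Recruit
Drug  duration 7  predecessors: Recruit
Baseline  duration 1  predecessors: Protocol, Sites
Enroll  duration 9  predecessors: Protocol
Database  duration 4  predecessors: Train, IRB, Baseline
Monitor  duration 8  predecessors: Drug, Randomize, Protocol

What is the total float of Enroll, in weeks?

18

Protocol→Recruit→Drug→Monitor = 6+12+7+8 = 33 sets the makespan at 33 weeks.
Longest path through Enroll: 15 weeks (earliest finish 15, latest finish 33).
Float = 33 − 15 = 18.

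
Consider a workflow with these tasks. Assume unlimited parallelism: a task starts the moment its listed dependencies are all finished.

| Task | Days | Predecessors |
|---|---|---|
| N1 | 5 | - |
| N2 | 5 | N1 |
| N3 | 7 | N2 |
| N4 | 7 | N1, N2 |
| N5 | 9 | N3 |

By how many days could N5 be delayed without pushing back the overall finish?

0

The longest chain is N1→N2→N3→N5 = 5+5+7+9 = 26; overall finish 26 days.
The longest chain containing N5 totals 26 days.
Slack of N5 = 17 − 17 = 0 days.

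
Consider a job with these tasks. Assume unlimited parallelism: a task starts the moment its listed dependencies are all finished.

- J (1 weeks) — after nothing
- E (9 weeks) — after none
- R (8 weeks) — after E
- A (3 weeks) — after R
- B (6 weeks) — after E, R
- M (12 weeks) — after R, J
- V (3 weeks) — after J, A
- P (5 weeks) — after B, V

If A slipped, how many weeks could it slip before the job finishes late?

Critical path: E→R→M = 9+8+12 = 29, so the finish is 29 weeks.
A finishes as early as 20 and must finish by 21.
Slack of A = 18 − 17 = 1 week.

1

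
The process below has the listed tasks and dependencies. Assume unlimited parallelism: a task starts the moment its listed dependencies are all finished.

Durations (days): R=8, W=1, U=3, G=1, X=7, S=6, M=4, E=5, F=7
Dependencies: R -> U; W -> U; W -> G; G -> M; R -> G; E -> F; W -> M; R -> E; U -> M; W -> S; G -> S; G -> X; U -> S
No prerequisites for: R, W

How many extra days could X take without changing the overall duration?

The longest chain is R→E→F = 8+5+7 = 20; overall finish 20 days.
The longest chain containing X totals 16 days.
So X can slip 20 − 16 = 4 days.

4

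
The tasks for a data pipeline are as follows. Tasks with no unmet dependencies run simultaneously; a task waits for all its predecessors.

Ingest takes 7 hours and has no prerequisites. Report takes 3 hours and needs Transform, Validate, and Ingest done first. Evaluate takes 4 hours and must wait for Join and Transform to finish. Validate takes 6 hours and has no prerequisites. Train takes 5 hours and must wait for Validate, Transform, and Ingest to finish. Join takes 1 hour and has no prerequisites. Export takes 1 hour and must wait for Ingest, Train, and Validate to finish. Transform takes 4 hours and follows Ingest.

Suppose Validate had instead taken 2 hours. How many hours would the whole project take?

17

The binding path is Ingest→Transform→Train→Export = 7+4+5+1 = 17; finish at 17 hours.
The longest path through Validate is only 12 hours, so Validate has float 5.
The critical path is still Ingest→Transform→Train→Export; finish is now 17 hours.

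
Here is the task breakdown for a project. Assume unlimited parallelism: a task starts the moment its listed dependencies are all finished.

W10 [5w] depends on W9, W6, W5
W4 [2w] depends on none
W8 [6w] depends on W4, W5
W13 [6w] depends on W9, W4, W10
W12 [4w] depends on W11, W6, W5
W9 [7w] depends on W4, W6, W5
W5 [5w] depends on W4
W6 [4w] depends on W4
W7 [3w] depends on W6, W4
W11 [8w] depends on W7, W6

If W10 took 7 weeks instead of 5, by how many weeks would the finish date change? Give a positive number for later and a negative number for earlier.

The binding path is W4→W5→W9→W10→W13 = 2+5+7+5+6 = 25; finish at 25 weeks.
Since W10 is critical, the +2 change carries straight to that chain (now 27 weeks).
No other chain overtakes it, so the finish is 27 weeks.
Change in finish: 27 − 25 = +2 weeks.

2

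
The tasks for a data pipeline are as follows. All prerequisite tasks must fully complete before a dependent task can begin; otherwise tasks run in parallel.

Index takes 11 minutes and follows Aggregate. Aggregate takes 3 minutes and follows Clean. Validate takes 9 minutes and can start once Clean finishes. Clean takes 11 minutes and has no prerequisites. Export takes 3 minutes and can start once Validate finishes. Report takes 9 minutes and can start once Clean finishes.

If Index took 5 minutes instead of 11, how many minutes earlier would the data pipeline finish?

The binding path is Clean→Aggregate→Index = 11+3+11 = 25; finish at 25 minutes.
Index is on the critical path; changing it to 5 makes that path 19 minutes.
Now Clean→Validate→Export = 11+9+3 = 23 is longest, so the finish becomes 23 minutes.
Change in finish: 23 − 25 = -2 minutes.

2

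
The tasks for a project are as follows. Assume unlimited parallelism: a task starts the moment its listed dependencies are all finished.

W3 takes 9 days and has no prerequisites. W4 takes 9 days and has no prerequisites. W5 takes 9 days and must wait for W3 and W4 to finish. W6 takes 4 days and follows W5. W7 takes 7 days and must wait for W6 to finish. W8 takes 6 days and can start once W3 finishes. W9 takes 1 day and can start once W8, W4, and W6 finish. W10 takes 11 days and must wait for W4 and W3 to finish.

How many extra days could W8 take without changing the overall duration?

13

The longest chain is W3→W5→W6→W7 = 9+9+4+7 = 29; overall finish 29 days.
Longest path through W8: 16 days (earliest finish 15, latest finish 28).
So W8 can slip 28 − 15 = 13 days.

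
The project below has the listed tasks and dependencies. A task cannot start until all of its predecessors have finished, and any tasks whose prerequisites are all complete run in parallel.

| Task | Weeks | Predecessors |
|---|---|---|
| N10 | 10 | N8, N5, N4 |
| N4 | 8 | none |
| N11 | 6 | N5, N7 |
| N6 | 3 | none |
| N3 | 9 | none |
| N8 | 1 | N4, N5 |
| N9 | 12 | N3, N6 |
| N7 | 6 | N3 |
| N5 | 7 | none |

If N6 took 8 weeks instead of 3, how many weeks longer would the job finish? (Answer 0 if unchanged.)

As given, the longest chain is N3→N7→N11 = 9+6+6 = 21, so the finish is 21 weeks.
The longest path through N6 is only 15 weeks, so N6 has float 6.
That remains the longest chain; total 21 weeks.
Change in finish: 21 − 21 = +0 weeks.

0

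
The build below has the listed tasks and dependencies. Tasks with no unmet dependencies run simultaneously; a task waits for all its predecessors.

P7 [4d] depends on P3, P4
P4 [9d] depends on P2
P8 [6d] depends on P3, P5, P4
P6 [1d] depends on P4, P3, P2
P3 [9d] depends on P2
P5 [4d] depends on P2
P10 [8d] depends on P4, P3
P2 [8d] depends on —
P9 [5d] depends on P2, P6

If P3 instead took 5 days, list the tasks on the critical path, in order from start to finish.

Critical path before the change: P2→P3→P10 = 8+9+8 = 25 giving 25 days.
P3 lies on that path, so at 5 days the path becomes 21 days.
New critical path: P2→P4→P10 = 8+9+8 = 25 ⇒ 25 days.

P2, P4, P10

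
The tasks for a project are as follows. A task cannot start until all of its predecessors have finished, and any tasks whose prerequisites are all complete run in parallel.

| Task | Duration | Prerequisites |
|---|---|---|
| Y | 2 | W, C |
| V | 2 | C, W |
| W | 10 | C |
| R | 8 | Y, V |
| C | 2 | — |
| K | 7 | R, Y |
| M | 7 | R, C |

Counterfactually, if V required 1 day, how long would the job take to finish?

29

Baseline: C→W→V→R→K = 2+10+2+8+7 = 29 → 29 days.
V lies on that path, so at 1 day the path becomes 28 days.
New critical path: C→W→Y→R→K = 2+10+2+8+7 = 29 ⇒ 29 days.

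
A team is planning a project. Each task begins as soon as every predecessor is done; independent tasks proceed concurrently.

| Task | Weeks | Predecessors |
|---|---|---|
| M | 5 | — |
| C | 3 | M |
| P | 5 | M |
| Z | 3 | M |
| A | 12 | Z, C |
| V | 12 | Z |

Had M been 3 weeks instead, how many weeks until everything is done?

Critical path before the change: M→C→A = 5+3+12 = 20 giving 20 weeks.
M is on the critical path; changing it to 3 makes that path 18 weeks.
The critical path is still M→C→A; finish is now 18 weeks.

18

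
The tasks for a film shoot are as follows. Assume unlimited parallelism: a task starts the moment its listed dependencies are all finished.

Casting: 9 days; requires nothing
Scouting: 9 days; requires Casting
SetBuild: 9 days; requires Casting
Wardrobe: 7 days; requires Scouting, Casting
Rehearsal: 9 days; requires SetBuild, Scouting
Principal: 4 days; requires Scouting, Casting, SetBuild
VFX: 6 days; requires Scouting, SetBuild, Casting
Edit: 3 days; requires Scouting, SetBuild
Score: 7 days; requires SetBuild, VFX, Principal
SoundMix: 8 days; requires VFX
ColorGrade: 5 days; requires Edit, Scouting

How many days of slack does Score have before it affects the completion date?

Critical path: Casting→Scouting→VFX→SoundMix = 9+9+6+8 = 32, so the finish is 32 days.
The longest chain containing Score totals 31 days.
Slack of Score = 25 − 24 = 1 day.

1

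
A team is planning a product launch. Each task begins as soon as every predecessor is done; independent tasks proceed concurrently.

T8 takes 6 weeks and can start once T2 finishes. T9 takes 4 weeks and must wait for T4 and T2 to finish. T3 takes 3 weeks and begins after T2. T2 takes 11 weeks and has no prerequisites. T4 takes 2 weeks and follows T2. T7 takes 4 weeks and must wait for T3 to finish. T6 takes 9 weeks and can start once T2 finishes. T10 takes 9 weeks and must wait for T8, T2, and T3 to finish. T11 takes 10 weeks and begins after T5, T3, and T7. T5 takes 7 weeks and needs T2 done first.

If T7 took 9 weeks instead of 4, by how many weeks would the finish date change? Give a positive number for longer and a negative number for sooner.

5

Actual critical path: T2→T3→T7→T11 = 11+3+4+10 = 28 ⇒ 28 weeks.
T7 is on the critical path; changing it to 9 makes that path 33 weeks.
No other chain overtakes it, so the finish is 33 weeks.
Change in finish: 33 − 28 = +5 weeks.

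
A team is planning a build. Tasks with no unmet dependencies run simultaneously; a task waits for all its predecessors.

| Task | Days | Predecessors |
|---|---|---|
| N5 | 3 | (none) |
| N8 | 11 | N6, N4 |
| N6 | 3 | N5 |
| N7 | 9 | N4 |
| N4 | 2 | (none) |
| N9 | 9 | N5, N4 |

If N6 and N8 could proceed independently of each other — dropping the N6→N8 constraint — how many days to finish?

With the dependency in place, N5→N6→N8 = 3+3+11 = 17 sets the finish at 17 days.
Without N6→N8, N8's earliest start moves from 6 to 2.
New critical path: N4→N8 = 2+11 = 13 ⇒ 13 days.

13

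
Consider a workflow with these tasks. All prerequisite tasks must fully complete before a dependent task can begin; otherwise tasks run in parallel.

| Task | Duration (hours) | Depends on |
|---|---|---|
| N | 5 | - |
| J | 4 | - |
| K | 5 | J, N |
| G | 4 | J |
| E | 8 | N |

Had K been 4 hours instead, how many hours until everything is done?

13

Critical path before the change: N→E = 5+8 = 13 giving 13 hours.
K is off the critical path — its longest chain is 10 hours, giving 3 of slack.
That remains the longest chain; total 13 hours.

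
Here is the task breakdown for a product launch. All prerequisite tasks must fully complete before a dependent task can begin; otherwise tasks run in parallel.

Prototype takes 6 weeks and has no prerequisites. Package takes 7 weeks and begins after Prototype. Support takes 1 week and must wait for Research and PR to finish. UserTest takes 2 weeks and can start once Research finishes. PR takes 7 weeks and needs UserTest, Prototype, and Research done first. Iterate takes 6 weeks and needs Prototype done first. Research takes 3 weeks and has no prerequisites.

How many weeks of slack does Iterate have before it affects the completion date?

2

Prototype→PR→Support = 6+7+1 = 14 sets the makespan at 14 weeks.
The longest chain containing Iterate totals 12 weeks.
Slack of Iterate = 8 − 6 = 2 weeks.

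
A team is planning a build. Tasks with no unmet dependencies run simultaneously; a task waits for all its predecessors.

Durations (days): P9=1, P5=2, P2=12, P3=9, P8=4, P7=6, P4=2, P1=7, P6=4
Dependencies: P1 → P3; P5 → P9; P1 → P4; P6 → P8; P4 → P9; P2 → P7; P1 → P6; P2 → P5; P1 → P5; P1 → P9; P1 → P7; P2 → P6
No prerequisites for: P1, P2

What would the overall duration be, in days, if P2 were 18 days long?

As given, the longest chain is P2→P6→P8 = 12+4+4 = 20, so the finish is 20 days.
P2 lies on that path, so at 18 days the path becomes 26 days.
No other chain overtakes it, so the finish is 26 days.

26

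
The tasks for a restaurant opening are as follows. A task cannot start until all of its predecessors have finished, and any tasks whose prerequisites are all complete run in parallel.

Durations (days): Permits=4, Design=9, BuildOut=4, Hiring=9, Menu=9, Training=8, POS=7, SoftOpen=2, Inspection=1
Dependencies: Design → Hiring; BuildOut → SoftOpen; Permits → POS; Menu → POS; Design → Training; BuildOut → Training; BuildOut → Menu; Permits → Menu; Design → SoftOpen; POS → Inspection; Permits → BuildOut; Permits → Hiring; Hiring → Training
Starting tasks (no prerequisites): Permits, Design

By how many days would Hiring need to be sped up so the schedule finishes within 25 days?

Current finish: 26 days; target: 25.
Hiring is on every critical path, so each day cut from Hiring cuts the finish by one (this holds down to a finish of 25).
Need 26 − 25 = 1 day off Hiring → Hiring becomes 8 days, finish becomes 25.

1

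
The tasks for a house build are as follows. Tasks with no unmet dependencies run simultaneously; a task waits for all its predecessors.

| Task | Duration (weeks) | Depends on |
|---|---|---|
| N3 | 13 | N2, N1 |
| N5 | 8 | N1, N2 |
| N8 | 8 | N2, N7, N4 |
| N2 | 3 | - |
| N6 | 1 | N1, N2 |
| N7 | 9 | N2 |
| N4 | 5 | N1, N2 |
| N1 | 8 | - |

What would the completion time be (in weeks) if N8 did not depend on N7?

21

With the dependency in place, N1→N3 = 8+13 = 21 sets the finish at 21 weeks.
Dropping N7→N8 doesn't change N8's earliest start (13); another predecessor still binds.
After: N1→N3 = 8+13 = 21 → 21 weeks.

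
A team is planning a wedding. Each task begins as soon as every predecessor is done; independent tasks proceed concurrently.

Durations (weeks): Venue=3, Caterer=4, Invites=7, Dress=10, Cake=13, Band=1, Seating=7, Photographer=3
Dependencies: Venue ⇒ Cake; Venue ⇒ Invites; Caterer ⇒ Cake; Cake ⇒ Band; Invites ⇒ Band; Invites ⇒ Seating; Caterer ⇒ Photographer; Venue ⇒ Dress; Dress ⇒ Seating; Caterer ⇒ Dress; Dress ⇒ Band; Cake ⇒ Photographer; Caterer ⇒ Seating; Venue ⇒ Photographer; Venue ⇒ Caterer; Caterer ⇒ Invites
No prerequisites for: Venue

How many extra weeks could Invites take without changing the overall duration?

3

The longest chain is Venue→Caterer→Dress→Seating = 3+4+10+7 = 24; overall finish 24 weeks.
The longest chain containing Invites totals 21 weeks.
So Invites can slip 17 − 14 = 3 weeks.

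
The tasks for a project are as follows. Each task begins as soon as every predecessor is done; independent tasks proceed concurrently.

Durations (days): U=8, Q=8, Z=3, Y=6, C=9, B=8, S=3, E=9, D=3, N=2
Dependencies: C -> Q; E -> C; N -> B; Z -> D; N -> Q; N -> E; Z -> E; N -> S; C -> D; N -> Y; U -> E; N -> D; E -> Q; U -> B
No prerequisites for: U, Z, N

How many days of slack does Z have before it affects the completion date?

5

Critical path: U→E→C→Q = 8+9+9+8 = 34, so the finish is 34 days.
The longest chain containing Z totals 29 days.
Float = 34 − 29 = 5.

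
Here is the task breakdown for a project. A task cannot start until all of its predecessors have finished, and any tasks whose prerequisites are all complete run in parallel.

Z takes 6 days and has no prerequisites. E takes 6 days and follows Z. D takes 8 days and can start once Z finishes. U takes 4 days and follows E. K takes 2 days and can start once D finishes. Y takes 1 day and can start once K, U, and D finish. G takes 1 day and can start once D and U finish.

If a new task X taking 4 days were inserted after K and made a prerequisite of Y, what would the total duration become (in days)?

21

Originally the schedule takes 17 days.
With X inserted, Y now waits for max(K, U, D, X).
New critical path: Z→D→K→X→Y = 6+8+2+4+1 = 21 ⇒ 21 days.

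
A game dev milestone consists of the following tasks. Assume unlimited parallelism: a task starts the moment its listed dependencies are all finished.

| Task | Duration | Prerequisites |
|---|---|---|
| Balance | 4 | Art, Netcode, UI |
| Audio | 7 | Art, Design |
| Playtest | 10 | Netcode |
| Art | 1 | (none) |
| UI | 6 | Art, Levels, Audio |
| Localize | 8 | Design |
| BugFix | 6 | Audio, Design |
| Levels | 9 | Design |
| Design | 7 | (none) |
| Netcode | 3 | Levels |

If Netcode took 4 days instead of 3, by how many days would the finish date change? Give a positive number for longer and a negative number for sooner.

1

Baseline: Design→Levels→Netcode→Playtest = 7+9+3+10 = 29 → 29 days.
Netcode lies on that path, so at 4 days the path becomes 30 days.
The critical path is still Design→Levels→Netcode→Playtest; finish is now 30 days.
Change in finish: 30 − 29 = +1 days.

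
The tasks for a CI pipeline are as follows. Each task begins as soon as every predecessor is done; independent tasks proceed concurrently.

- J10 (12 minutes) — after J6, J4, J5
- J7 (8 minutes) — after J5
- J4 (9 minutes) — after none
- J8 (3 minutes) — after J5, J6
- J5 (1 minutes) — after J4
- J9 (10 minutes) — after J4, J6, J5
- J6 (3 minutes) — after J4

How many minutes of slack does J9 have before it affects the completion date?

2

Critical path: J4→J6→J10 = 9+3+12 = 24, so the finish is 24 minutes.
J9 finishes as early as 22 and must finish by 24.
Float = 24 − 22 = 2.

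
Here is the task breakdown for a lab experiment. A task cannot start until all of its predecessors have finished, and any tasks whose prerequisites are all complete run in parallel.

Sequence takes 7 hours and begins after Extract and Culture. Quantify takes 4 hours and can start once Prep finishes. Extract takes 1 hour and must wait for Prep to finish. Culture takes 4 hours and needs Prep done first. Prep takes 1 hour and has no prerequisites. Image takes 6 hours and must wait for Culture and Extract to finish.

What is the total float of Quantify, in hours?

7

Critical path: Prep→Culture→Sequence = 1+4+7 = 12, so the finish is 12 hours.
Quantify finishes as early as 5 and must finish by 12.
Slack of Quantify = 8 − 1 = 7 hours.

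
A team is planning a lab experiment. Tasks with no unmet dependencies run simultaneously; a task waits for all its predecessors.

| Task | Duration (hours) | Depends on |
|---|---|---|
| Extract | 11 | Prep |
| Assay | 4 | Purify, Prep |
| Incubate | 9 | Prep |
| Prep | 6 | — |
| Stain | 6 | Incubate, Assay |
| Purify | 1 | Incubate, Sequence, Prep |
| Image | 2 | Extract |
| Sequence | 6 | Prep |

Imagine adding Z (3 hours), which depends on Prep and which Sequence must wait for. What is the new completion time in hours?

Originally the project takes 26 hours.
With Z inserted, Sequence now waits for max(Prep, Z).
New critical path: Prep→Z→Sequence→Purify→Assay→Stain = 6+3+6+1+4+6 = 26 ⇒ 26 hours.

26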